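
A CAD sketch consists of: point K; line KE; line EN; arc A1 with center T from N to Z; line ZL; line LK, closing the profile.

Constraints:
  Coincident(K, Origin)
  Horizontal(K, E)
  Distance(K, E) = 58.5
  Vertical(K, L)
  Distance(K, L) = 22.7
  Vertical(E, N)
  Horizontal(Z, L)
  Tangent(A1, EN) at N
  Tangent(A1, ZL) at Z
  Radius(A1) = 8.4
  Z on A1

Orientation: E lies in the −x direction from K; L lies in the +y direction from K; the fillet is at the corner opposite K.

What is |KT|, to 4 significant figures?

52.10

KL is vertical with |KL| = 22.7 and L on the +y side, so L = (0.000, 22.70). The virtual corner opposite K is at (-58.50, 22.70). The tangent condition forces TN to be normal to EN and tangency of A1 to ZL means the radius TZ is perpendicular to ZL, with radius 8.4, so the center T sits 8.4 in from both sides at T = (-50.10, 14.30). Then |KT| = |T − K| = 52.10.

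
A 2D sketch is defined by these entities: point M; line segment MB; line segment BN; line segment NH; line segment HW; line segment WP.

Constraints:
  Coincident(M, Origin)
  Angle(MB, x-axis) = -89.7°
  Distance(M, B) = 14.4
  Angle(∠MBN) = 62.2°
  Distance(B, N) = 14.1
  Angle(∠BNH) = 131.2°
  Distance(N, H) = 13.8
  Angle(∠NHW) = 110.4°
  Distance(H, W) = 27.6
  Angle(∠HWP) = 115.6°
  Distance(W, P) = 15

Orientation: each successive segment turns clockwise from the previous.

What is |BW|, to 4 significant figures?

36.09

M is at the origin; MB runs at -89.7° with length 14.4, so B = (0.07540, -14.40). ∠MBN = 62.2° gives BN at 152.5° from the x-axis; with |BN| = 14.1, N = (-12.43, -7.889). ∠BNH = 131.2° gives NH at 103.7° from the x-axis; with |NH| = 13.8, H = (-15.70, 5.518). ∠NHW = 110.4° gives HW at 34.10° from the x-axis; with |HW| = 27.6, W = (7.155, 20.99). Then |BW| = |W − B| = 36.09.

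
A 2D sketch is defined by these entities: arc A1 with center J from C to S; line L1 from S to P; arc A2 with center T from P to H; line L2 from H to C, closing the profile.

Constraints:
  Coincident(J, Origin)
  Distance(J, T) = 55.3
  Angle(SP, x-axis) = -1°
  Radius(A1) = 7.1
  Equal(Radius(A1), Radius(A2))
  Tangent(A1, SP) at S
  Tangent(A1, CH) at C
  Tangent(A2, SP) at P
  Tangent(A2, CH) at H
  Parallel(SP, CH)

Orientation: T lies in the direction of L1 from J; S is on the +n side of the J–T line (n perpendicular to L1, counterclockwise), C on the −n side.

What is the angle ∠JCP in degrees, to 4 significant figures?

75.60°

The slot axis is L1's direction at -1.0°, so u = (cos -1.0°, sin -1.0°) = (0.9998, -0.01745) and n = (−sin -1.0°, cos -1.0°) = (0.01745, 0.9998). J is at the origin and T lies 55.3 along u from J, so T = 55.3·u = (55.29, -0.9651). Tangency of A1 to both parallel lines with radius 7.1 puts S and C at J ± 7.1·n: S = (0.1239, 7.099), C = (-0.1239, -7.099). Equal radii place P and H the same way about T: P = T + 7.1·n = (55.42, 6.134), H = T − 7.1·n = (55.17, -8.064). Then cos ∠JCP = CJ·CP / (|CJ||CP|), giving 75.60°.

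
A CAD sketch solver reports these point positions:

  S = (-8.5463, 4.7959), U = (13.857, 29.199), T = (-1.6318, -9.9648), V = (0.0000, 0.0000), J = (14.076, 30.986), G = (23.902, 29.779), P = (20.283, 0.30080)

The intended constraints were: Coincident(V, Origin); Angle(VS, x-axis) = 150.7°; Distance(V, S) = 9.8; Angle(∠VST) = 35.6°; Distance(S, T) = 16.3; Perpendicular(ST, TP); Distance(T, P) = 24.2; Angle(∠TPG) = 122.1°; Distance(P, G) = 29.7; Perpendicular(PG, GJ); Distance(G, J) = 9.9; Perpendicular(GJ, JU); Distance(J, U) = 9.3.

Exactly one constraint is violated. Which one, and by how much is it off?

Distance(J, U) = 9.3 — off by 7.50.

V = (0.00, 0.00) ✓; VS at 150.7° ✓; |VS| = 9.800 ✓; ∠VST = 35.60° ✓; |ST| = 16.30 ✓; ∠(ST, TP) = 90.00° ✓; |TP| = 24.20 ✓; ∠TPG = 122.1° ✓; |PG| = 29.70 ✓; ∠(PG, GJ) = 90.00° ✓; |GJ| = 9.900 ✓; ∠(GJ, JU) = 90.02° ✓; |JU| = 1.800 ✗.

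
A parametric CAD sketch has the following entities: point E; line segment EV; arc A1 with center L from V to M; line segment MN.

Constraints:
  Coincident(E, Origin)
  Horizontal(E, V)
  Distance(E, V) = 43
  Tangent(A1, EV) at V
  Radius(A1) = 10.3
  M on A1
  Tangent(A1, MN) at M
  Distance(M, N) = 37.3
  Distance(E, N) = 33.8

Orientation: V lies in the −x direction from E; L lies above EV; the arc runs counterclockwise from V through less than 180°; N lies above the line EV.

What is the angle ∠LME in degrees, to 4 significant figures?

145.4°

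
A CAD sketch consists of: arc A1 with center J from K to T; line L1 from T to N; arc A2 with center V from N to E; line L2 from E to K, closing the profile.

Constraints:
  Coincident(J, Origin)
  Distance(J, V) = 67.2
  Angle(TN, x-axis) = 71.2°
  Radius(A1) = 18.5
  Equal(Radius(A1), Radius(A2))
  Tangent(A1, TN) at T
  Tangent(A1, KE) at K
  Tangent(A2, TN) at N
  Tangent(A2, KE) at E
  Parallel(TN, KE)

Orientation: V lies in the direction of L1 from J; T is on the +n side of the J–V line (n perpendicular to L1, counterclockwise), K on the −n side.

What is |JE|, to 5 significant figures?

69.700

The slot axis is L1's direction at 71.2°, so u = (cos 71.2°, sin 71.2°) = (0.32227, 0.94665) and n = (−sin 71.2°, cos 71.2°) = (-0.94665, 0.32227). J is at the origin and V lies 67.2 along u from J, so V = 67.2·u = (21.656, 63.615). Tangency of A1 to both parallel lines with radius 18.5 puts T and K at J ± 18.5·n: T = (-17.513, 5.9619), K = (17.513, -5.9619). Equal radii place N and E the same way about V: N = V + 18.5·n = (4.1432, 69.577), E = V − 18.5·n = (39.169, 57.653). Then |JE| = |E − J| = 69.700.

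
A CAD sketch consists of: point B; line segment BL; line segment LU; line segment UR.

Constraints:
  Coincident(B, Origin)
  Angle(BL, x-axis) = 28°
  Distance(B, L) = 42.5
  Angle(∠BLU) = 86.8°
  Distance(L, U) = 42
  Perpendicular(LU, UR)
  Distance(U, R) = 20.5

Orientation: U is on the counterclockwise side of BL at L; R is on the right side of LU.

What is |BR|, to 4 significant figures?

74.37

B is at the origin; BL runs at 28.0° with length 42.5, so L = 42.5·(cos 28.0°, sin 28.0°) = (37.53, 19.95). ∠BLU = 86.8°, so LU runs at 28.0° + (180° − 86.8°) = 121.2° from the x-axis; with |LU| = 42.0, U = L + 42.0·(cos 121.2°, sin 121.2°) = (15.77, 55.88). LU ⟂ UR; with |UR| = 20.5 on the right of LU, R = U + 20.5·(0.8554, 0.5180) = (33.30, 66.50). Then |BR| = |R − B| = 74.37.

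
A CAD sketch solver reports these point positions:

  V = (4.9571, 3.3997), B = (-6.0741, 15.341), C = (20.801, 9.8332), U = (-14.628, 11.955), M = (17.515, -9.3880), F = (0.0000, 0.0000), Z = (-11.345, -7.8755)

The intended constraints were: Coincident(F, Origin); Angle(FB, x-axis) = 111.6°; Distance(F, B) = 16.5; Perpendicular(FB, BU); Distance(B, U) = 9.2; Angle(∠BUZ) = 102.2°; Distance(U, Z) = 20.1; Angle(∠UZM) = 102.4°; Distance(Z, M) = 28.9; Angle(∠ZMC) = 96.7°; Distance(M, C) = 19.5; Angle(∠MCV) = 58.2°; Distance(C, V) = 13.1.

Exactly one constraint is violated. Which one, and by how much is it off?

Distance(C, V) = 13.1 — off by 4.00.

F = (0.00, 0.00) ✓; FB at 111.6° ✓; |FB| = 16.50 ✓; ∠(FB, BU) = 90.00° ✓; |BU| = 9.200 ✓; ∠BUZ = 102.2° ✓; |UZ| = 20.10 ✓; ∠UZM = 102.4° ✓; |ZM| = 28.90 ✓; ∠ZMC = 96.70° ✓; |MC| = 19.50 ✓; ∠MCV = 58.20° ✓; |CV| = 17.10 ✗.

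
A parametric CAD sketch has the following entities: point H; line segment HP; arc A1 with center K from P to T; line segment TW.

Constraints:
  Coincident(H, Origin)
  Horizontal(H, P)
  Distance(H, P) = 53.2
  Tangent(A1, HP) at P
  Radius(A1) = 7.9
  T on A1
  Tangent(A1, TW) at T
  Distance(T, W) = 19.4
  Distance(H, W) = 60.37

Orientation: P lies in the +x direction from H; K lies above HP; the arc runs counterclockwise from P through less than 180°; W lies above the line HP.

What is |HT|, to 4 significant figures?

61.47

H is at the origin; HP is horizontal with |HP| = 53.2 and P on the +x side, so P = (53.20, 0.000). The tangent condition forces KP to be normal to HP, so K = P + (0, 7.9) = (53.20, 7.900). Since KT ⟂ TW (tangency), |KW| = √(7.9² + 19.4²) = 20.95 regardless of where T sits on A1. So W lies on both circle(H, 60.37) and circle(K, 20.95); the above-HP intersection is W = (53.03, 28.85). T is the foot of the tangent from W: T = (60.49, 10.94).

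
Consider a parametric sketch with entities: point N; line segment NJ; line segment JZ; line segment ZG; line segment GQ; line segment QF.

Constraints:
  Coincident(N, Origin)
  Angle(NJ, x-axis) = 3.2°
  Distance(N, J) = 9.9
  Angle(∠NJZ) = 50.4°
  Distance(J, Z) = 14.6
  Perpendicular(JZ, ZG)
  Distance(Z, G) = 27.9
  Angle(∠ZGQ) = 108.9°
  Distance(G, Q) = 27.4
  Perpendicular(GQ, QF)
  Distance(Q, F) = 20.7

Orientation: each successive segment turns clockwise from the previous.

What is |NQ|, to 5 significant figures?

34.066

N is at the origin; NJ runs at 3.2° with length 9.9, so J = (9.8846, 0.55263). ∠NJZ = 50.4° gives JZ at -126.40° from the x-axis; with |JZ| = 14.6, Z = (1.2206, -11.199). JZ is perpendicular to ZG, so ZG runs at 143.60°; with |ZG| = 27.9, G = (-21.236, 5.3576). ∠ZGQ = 108.9° gives GQ at 72.500° from the x-axis; with |GQ| = 27.4, Q = (-12.997, 31.489). Then |NQ| = |Q − N| = 34.066.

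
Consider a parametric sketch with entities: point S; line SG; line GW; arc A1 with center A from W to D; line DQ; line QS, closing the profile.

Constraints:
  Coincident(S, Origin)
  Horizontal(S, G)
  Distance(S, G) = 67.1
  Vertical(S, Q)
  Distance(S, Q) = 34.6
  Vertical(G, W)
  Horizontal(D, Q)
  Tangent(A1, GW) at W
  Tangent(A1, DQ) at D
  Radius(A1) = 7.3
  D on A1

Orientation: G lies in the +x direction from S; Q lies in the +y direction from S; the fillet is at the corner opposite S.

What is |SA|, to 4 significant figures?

65.74

S is at the origin; SG is horizontal with |SG| = 67.1 and G on the +x side, so G = (67.10, 0.000). S and Q share the same x with |SQ| = 34.6 and Q on the +y side, so Q = (0.000, 34.60). The virtual corner opposite S is at (67.10, 34.60). Since A1 is tangent to GW there, AW ⟂ GW and tangency of A1 to DQ means the radius AD is perpendicular to DQ, with radius 7.3, so the center A sits 7.3 in from both sides at A = (59.80, 27.30). Then |SA| = |A − S| = 65.74.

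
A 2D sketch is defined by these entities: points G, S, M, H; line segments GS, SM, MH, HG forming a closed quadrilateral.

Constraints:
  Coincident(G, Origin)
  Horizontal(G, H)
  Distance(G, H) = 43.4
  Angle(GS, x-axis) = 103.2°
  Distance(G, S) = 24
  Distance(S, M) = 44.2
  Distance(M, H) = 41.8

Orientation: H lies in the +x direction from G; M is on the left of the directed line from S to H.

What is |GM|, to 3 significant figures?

53.9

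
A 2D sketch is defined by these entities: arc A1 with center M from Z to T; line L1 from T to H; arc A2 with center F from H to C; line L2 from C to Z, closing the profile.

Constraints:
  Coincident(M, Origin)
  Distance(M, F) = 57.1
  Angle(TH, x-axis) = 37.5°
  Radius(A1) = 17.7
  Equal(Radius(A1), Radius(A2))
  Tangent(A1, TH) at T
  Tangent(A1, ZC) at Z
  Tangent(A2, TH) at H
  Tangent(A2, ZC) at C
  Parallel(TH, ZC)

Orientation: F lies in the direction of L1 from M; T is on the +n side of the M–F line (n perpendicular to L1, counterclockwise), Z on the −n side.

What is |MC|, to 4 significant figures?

59.78

Tangency of A1 to both parallel lines with radius 17.7 puts T and Z at M ± 17.7·n: T = (-10.78, 14.04), Z = (10.78, -14.04). Equal radii place H and C the same way about F: H = F + 17.7·n = (34.53, 48.80), C = F − 17.7·n = (56.08, 20.72). Then |MC| = |C − M| = 59.78.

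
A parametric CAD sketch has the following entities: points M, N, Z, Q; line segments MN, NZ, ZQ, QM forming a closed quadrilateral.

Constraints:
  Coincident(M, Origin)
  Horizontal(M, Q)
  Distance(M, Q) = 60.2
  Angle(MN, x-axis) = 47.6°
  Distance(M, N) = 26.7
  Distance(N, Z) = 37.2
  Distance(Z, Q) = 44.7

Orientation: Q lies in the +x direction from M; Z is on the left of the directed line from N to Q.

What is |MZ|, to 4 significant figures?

63.69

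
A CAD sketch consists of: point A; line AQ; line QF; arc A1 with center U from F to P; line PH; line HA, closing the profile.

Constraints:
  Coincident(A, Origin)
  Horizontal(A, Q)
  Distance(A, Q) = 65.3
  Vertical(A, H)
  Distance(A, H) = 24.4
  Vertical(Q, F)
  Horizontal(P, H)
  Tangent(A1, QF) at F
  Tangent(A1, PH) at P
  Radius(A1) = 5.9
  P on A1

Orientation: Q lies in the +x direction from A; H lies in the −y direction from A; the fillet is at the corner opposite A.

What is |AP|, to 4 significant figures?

64.22

The virtual corner opposite A is at (65.30, -24.40). Tangency of A1 to QF means the radius UF is perpendicular to QF and tangency of A1 to PH means the radius UP is perpendicular to PH, with radius 5.9, so the center U sits 5.9 in from both sides at U = (59.40, -18.50). That places the tangent points at F = (65.30, -18.50) on QF and P = (59.40, -24.40) on PH. Then |AP| = |P − A| = 64.22.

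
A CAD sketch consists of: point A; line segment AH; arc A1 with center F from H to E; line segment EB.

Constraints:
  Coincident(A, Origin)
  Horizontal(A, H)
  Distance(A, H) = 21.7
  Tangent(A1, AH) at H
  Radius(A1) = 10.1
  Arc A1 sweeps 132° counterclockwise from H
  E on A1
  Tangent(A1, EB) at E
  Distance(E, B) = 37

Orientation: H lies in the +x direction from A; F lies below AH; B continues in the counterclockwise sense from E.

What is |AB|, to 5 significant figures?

59.030

A is at the origin; A and H share the same y with |AH| = 21.7 and H on the +x side, so H = (21.700, 0.0000). The tangent condition forces FH to be normal to AH, so F = H + (0, -10.1) = (21.700, -10.100). On A1, H sits at bearing 90° from F; a 132° counterclockwise sweep puts E at bearing 222°, so E = F + 10.1·(cos 222°, sin 222°) = (14.194, -16.858). Tangency of A1 to EB means the radius FE is perpendicular to EB, so EB runs along (−sin 222°, cos 222°); with |EB| = 37.0, B = (38.952, -44.355). Then |AB| = |B − A| = 59.030.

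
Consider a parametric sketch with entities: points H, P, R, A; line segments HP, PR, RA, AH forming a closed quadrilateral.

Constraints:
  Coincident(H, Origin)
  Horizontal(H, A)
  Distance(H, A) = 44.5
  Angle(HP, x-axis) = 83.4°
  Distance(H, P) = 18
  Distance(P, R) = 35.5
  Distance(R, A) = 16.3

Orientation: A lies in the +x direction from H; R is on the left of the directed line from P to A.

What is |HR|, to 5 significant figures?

40.202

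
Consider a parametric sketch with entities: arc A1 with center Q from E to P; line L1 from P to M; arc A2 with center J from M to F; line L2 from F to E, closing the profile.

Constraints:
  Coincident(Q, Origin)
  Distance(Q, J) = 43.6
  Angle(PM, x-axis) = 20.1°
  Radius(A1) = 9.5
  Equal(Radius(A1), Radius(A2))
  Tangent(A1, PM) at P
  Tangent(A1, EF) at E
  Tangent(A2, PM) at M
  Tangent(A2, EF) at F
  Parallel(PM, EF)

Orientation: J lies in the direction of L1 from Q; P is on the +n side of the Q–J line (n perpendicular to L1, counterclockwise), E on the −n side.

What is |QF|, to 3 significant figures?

44.6

Tangency of A1 to both parallel lines with radius 9.5 puts P and E at Q ± 9.5·n: P = (-3.26, 8.92), E = (3.26, -8.92). Equal radii place M and F the same way about J: M = J + 9.5·n = (37.7, 23.9), F = J − 9.5·n = (44.2, 6.06). Then |QF| = |F − Q| = 44.6.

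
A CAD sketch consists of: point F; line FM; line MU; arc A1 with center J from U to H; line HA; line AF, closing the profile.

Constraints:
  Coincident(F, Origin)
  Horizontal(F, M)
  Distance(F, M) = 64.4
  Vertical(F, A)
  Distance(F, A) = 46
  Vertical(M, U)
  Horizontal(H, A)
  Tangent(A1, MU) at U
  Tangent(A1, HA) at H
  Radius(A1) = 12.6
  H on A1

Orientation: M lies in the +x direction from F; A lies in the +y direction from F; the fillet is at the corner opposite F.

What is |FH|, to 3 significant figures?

69.3

The virtual corner opposite F is at (64.4, 46.0). A1 meets MU tangentially, so JU is at right angles to MU and tangency of A1 to HA means the radius JH is perpendicular to HA, with radius 12.6, so the center J sits 12.6 in from both sides at J = (51.8, 33.4). That places the tangent points at U = (64.4, 33.4) on MU and H = (51.8, 46.0) on HA. Then |FH| = |H − F| = 69.3.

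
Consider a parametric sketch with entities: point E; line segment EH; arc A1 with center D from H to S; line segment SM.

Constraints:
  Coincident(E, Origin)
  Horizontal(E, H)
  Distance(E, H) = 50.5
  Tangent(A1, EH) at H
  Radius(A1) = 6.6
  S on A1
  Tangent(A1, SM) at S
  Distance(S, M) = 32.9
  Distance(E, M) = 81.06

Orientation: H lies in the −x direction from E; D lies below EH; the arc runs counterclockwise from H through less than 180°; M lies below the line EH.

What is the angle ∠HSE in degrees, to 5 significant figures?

23.501°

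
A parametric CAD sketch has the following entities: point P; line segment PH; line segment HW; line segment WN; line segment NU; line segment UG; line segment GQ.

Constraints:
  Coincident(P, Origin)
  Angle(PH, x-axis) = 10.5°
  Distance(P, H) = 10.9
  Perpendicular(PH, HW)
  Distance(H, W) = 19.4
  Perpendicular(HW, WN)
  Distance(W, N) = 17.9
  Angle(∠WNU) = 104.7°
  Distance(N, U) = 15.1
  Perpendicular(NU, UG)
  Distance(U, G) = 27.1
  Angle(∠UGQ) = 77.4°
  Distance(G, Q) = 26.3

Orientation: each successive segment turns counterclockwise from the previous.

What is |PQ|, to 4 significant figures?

29.20

P is at the origin; PH runs at 10.5° with length 10.9, so H = (10.72, 1.986). The perpendicularity gives HW at right angles to PH, so HW runs at 100.5°; with |HW| = 19.4, W = (7.182, 21.06). HW is perpendicular to WN, so WN runs at -169.5°; with |WN| = 17.9, N = (-10.42, 17.80). ∠WNU = 104.7° gives NU at -94.20° from the x-axis; with |NU| = 15.1, U = (-11.52, 2.740). NU ⟂ UG, so UG runs at -4.200°; with |UG| = 27.1, G = (15.50, 0.7553). ∠UGQ = 77.4° gives GQ at 98.40° from the x-axis; with |GQ| = 26.3, Q = (11.66, 26.77). Then |PQ| = |Q − P| = 29.20.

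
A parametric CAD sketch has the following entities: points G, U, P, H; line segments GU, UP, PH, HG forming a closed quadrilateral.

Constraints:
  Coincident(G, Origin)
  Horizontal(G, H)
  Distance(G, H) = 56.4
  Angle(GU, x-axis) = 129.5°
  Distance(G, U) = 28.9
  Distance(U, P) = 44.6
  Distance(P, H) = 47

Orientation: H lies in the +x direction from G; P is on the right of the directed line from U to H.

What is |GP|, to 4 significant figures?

15.72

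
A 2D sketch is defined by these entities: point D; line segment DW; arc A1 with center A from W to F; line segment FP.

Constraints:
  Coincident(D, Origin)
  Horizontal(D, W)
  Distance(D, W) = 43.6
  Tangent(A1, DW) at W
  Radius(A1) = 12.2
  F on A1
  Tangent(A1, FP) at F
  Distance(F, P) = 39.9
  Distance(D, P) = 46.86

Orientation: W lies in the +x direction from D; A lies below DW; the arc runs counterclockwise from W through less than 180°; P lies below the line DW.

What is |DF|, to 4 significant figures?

33.24

Checks: |AF| = 12.20 ✓; ∠(AF, FP) = 90.00° ✓; |FP| = 39.90 ✓; |DP| = 46.86 ✓.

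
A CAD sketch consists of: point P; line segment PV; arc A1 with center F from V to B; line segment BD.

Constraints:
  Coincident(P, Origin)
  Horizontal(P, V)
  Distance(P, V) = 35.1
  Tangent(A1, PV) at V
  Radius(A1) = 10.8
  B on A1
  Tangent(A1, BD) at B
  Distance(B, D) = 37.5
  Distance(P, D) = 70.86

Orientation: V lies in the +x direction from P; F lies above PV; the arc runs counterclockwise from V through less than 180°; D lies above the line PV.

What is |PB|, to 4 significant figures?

46.20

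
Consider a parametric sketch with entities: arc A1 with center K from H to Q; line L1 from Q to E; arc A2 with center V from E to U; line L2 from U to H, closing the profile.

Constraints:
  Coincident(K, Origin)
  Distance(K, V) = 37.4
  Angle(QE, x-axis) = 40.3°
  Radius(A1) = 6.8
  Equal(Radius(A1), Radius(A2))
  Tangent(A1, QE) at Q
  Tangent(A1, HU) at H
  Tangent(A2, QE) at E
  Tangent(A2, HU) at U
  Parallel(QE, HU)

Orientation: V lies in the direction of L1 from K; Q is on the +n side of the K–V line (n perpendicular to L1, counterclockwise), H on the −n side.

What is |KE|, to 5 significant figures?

38.013

Tangency of A1 to both parallel lines with radius 6.8 puts Q and H at K ± 6.8·n: Q = (-4.3982, 5.1861), H = (4.3982, -5.1861). Equal radii place E and U the same way about V: E = V + 6.8·n = (24.126, 29.376), U = V − 6.8·n = (32.922, 19.004). Then |KE| = |E − K| = 38.013.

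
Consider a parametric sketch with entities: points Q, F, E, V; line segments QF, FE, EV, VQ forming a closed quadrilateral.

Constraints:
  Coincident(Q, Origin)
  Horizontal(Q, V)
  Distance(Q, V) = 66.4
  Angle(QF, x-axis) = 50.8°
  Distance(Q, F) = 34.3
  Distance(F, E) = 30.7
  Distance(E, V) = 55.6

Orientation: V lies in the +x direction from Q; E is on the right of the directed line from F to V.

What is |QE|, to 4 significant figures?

11.05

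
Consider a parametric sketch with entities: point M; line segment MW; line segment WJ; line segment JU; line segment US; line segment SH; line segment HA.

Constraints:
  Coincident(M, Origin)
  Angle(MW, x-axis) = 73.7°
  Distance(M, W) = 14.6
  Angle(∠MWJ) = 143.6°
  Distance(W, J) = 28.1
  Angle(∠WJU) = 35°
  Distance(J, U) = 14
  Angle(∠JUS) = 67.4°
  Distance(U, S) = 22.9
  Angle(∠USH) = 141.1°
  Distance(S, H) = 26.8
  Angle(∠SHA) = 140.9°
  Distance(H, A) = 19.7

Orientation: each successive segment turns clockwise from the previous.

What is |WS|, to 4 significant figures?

18.51

M is at the origin; MW runs at 73.7° with length 14.6, so W = (4.098, 14.01). ∠MWJ = 143.6° gives WJ at 37.30° from the x-axis; with |WJ| = 28.1, J = (26.45, 31.04). ∠WJU = 35.0° gives JU at -107.7° from the x-axis; with |JU| = 14.0, U = (22.19, 17.70). ∠JUS = 67.4° gives US at 139.7° from the x-axis; with |US| = 22.9, S = (4.729, 32.52). Then |WS| = |S − W| = 18.51.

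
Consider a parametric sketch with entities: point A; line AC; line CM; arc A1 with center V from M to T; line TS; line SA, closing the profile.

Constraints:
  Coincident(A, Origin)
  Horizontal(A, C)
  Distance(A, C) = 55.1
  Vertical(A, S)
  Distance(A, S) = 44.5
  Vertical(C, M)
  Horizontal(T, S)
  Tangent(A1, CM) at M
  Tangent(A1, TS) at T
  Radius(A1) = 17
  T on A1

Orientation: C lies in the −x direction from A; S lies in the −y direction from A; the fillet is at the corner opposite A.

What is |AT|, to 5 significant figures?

58.582

The virtual corner opposite A is at (-55.100, -44.500). Tangency of A1 to CM means the radius VM is perpendicular to CM and the tangent condition forces VT to be normal to TS, with radius 17.0, so the center V sits 17.0 in from both sides at V = (-38.100, -27.500). That places the tangent points at M = (-55.100, -27.500) on CM and T = (-38.100, -44.500) on TS. Then |AT| = |T − A| = 58.582.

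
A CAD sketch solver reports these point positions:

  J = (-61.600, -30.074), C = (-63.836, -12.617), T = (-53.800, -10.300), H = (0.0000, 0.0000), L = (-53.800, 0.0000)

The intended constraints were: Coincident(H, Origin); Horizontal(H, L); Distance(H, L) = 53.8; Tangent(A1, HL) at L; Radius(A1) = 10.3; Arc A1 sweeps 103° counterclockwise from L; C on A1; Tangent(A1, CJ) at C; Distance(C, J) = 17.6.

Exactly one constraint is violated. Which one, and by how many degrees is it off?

Tangent(A1, CJ) at C — off by 5.70°.

H = (0.00, 0.00) ✓; H.y = 0.00, L.y = 0.00 ✓; |HL| = 53.80 ✓; ∠(TL, LH) = 90.00° ✓; |TL| = 10.30 ✓; bearing(T→C) − bearing(T→L) = 103.0° ✓; |TC| = 10.30 ✓; ∠(TC, CJ) = 95.70° ✗; |CJ| = 17.60 ✓.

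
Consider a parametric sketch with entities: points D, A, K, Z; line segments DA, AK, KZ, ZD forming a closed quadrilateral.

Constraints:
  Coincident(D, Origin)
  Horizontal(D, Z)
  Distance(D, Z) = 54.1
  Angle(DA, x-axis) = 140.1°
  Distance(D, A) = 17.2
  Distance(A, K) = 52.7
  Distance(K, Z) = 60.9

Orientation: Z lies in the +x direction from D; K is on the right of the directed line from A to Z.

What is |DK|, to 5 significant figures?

38.422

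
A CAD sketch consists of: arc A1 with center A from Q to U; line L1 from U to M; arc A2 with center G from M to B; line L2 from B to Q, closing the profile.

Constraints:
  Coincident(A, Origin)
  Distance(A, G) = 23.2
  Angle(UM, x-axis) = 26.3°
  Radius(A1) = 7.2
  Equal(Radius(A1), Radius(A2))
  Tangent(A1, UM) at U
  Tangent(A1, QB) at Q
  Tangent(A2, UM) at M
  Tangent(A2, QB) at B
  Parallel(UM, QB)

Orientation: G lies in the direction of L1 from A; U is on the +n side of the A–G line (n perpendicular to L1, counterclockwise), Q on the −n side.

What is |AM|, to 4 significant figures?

24.29

The slot axis is L1's direction at 26.3°, so u = (cos 26.3°, sin 26.3°) = (0.8965, 0.4431) and n = (−sin 26.3°, cos 26.3°) = (-0.4431, 0.8965). A is at the origin and G lies 23.2 along u from A, so G = 23.2·u = (20.80, 10.28). Tangency of A1 to both parallel lines with radius 7.2 puts U and Q at A ± 7.2·n: U = (-3.190, 6.455), Q = (3.190, -6.455). Equal radii place M and B the same way about G: M = G + 7.2·n = (17.61, 16.73), B = G − 7.2·n = (23.99, 3.825). Then |AM| = |M − A| = 24.29.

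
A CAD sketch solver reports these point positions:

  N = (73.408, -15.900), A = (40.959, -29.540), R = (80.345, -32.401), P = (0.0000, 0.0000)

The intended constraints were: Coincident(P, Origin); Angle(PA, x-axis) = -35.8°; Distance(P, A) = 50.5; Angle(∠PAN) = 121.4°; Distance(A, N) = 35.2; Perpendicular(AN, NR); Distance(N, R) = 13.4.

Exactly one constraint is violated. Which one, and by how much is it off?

Distance(N, R) = 13.4 — off by 4.50.

P = (0.00, 0.00) ✓; PA at -35.80° ✓; |PA| = 50.50 ✓; ∠PAN = 121.4° ✓; |AN| = 35.20 ✓; ∠(AN, NR) = 90.00° ✓; |NR| = 17.90 ✗.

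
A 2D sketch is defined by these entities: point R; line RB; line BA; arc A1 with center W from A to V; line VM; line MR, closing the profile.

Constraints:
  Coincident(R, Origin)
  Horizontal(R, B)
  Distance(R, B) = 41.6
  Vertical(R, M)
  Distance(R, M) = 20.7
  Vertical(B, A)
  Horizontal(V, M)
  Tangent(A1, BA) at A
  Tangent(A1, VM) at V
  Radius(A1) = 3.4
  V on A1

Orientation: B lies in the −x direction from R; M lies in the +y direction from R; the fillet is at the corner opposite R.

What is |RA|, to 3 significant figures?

45.1

The virtual corner opposite R is at (-41.6, 20.7). Tangency of A1 to BA means the radius WA is perpendicular to BA and since A1 is tangent to VM there, WV ⟂ VM, with radius 3.4, so the center W sits 3.4 in from both sides at W = (-38.2, 17.3). That places the tangent points at A = (-41.6, 17.3) on BA and V = (-38.2, 20.7) on VM. Then |RA| = |A − R| = 45.1.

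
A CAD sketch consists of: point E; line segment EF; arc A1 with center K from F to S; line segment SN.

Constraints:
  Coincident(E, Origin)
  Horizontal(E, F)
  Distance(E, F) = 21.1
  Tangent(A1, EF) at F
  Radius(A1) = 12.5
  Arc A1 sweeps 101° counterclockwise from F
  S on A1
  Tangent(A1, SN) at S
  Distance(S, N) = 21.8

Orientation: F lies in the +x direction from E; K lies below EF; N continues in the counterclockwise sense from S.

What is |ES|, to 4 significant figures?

17.31

A1 meets EF tangentially, so KF is at right angles to EF, so K = F + (0, -12.5) = (21.10, -12.50). On A1, F sits at bearing 90° from K; a 101° counterclockwise sweep puts S at bearing 191°, so S = K + 12.5·(cos 191°, sin 191°) = (8.830, -14.89). Then |ES| = |S − E| = 17.31.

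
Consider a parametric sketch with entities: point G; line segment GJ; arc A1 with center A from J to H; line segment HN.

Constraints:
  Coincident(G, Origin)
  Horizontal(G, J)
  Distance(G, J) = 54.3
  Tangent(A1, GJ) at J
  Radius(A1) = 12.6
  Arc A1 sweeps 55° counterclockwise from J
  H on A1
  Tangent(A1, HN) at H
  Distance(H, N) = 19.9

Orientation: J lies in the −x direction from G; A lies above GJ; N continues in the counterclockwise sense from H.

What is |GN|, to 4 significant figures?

39.12

G is at the origin; G and J share the same y with |GJ| = 54.3 and J on the −x side, so J = (-54.30, 0.000). Tangency of A1 to GJ means the radius AJ is perpendicular to GJ, so A = J + (0, 12.6) = (-54.30, 12.60). On A1, J sits at bearing -90° from A; a 55° counterclockwise sweep puts H at bearing -35°, so H = A + 12.6·(cos -35°, sin -35°) = (-43.98, 5.373). A1 meets HN tangentially, so AH is at right angles to HN, so HN runs along (−sin -35°, cos -35°); with |HN| = 19.9, N = (-32.56, 21.67). Then |GN| = |N − G| = 39.12.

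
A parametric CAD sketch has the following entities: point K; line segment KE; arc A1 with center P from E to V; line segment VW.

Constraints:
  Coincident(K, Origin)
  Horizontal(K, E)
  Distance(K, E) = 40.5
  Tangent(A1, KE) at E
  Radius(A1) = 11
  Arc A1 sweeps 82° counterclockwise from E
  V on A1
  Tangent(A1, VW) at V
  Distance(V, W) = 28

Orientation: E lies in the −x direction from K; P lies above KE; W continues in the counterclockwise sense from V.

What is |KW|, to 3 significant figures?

45.2

K is at the origin; KE is horizontal with |KE| = 40.5 and E on the −x side, so E = (-40.5, 0.00). A1 meets KE tangentially, so PE is at right angles to KE, so P = E + (0, 11) = (-40.5, 11.0). On A1, E sits at bearing -90° from P; an 82° counterclockwise sweep puts V at bearing -8°, so V = P + 11.0·(cos -8°, sin -8°) = (-29.6, 9.47). Tangency of A1 to VW means the radius PV is perpendicular to VW, so VW runs along (−sin -8°, cos -8°); with |VW| = 28.0, W = (-25.7, 37.2). Then |KW| = |W − K| = 45.2.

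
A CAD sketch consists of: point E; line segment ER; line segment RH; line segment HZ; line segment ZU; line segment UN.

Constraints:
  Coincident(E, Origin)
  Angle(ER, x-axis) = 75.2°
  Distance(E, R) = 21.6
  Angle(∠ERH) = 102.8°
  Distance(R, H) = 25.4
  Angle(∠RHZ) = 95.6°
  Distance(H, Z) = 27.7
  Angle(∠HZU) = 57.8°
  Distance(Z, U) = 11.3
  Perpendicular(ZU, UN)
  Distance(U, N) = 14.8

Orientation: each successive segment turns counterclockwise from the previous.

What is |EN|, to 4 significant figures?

31.69

∠HZU = 57.8° gives ZU at -1.000° from the x-axis; with |ZU| = 11.3, U = (-20.86, 9.276). ZU ⟂ UN, so UN runs at 89.00°; with |UN| = 14.8, N = (-20.60, 24.07). Then |EN| = |N − E| = 31.69.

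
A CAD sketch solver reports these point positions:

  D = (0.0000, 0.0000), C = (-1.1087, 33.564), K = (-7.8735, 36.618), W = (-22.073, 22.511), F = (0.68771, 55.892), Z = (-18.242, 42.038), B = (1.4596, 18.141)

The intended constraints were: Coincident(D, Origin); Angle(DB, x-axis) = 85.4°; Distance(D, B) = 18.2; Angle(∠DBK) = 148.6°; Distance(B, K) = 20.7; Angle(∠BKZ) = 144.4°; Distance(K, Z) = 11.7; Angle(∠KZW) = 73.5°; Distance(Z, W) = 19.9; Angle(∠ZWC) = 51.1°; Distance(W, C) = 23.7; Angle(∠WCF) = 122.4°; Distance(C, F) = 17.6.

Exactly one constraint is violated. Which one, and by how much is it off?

Distance(C, F) = 17.6 — off by 4.80.

D = (0.00, 0.00) ✓; DB at 85.40° ✓; |DB| = 18.20 ✓; ∠DBK = 148.6° ✓; |BK| = 20.70 ✓; ∠BKZ = 144.4° ✓; |KZ| = 11.70 ✓; ∠KZW = 73.50° ✓; |ZW| = 19.90 ✓; ∠ZWC = 51.10° ✓; |WC| = 23.70 ✓; ∠WCF = 122.4° ✓; |CF| = 22.40 ✗.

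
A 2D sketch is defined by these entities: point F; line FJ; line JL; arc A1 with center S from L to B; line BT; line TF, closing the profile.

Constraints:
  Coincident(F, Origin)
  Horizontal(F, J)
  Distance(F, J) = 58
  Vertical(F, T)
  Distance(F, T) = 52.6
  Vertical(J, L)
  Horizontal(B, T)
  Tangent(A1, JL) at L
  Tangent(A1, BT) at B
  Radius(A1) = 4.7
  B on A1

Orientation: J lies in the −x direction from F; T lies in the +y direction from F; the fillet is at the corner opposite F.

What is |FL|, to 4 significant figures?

75.22

F is at the origin; F and J share the same y with |FJ| = 58.0 and J on the −x side, so J = (-58.00, 0.000). FT is vertical with |FT| = 52.6 and T on the +y side, so T = (0.000, 52.60). The virtual corner opposite F is at (-58.00, 52.60). Tangency of A1 to JL means the radius SL is perpendicular to JL and since A1 is tangent to BT there, SB ⟂ BT, with radius 4.7, so the center S sits 4.7 in from both sides at S = (-53.30, 47.90). That places the tangent points at L = (-58.00, 47.90) on JL and B = (-53.30, 52.60) on BT. Then |FL| = |L − F| = 75.22.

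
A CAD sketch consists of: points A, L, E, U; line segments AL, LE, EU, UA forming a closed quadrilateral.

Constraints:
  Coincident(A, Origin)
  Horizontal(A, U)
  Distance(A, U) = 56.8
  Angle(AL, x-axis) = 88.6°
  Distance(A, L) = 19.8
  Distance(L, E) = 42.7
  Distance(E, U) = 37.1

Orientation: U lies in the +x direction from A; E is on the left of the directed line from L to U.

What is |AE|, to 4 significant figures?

52.90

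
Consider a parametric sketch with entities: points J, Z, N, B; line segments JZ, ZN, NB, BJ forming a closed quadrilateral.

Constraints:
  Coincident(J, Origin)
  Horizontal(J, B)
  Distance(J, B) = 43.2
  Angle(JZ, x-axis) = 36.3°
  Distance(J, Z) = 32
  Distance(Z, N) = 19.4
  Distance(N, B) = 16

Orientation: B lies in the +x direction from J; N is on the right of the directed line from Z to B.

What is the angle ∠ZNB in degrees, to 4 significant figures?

92.74°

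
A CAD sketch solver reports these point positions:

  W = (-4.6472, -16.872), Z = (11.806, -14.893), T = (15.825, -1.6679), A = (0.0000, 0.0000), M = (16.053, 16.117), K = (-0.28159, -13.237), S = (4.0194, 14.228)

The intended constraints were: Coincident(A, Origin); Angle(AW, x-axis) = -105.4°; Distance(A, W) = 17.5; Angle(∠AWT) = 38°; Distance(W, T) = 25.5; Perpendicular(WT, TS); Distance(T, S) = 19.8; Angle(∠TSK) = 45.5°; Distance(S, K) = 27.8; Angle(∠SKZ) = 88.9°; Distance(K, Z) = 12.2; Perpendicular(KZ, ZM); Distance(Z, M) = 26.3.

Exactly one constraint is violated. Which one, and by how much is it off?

Distance(Z, M) = 26.3 — off by 5.00.

A = (0.00, 0.00) ✓; AW at -105.4° ✓; |AW| = 17.50 ✓; ∠AWT = 38.00° ✓; |WT| = 25.50 ✓; ∠(WT, TS) = 90.00° ✓; |TS| = 19.80 ✓; ∠TSK = 45.50° ✓; |SK| = 27.80 ✓; ∠SKZ = 88.90° ✓; |KZ| = 12.20 ✓; ∠(KZ, ZM) = 90.00° ✓; |ZM| = 31.30 ✗.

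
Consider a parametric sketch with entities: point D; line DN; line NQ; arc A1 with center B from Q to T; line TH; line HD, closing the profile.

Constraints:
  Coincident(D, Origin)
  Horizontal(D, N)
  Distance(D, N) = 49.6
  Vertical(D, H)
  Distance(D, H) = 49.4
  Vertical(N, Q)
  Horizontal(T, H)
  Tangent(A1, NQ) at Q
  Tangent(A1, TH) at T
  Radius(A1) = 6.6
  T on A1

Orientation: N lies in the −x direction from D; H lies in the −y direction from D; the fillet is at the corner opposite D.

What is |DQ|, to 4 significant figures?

65.51

D is at the origin; DN is horizontal with |DN| = 49.6 and N on the −x side, so N = (-49.60, 0.000). D and H share the same x with |DH| = 49.4 and H on the −y side, so H = (0.000, -49.40). The virtual corner opposite D is at (-49.60, -49.40). Tangency of A1 to NQ means the radius BQ is perpendicular to NQ and A1 meets TH tangentially, so BT is at right angles to TH, with radius 6.6, so the center B sits 6.6 in from both sides at B = (-43.00, -42.80). That places the tangent points at Q = (-49.60, -42.80) on NQ and T = (-43.00, -49.40) on TH. Then |DQ| = |Q − D| = 65.51.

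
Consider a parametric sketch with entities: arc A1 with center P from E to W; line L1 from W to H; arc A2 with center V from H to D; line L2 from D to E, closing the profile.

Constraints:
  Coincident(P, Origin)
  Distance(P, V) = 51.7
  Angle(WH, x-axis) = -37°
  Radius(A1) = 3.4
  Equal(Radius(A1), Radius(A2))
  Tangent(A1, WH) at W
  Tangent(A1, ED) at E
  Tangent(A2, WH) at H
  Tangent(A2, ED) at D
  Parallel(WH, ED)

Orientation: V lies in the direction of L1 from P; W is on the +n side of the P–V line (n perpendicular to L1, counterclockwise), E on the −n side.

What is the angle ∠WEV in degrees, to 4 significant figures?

86.24°

The slot axis is L1's direction at -37.0°, so u = (cos -37.0°, sin -37.0°) = (0.7986, -0.6018) and n = (−sin -37.0°, cos -37.0°) = (0.6018, 0.7986). P is at the origin and V lies 51.7 along u from P, so V = 51.7·u = (41.29, -31.11). Tangency of A1 to both parallel lines with radius 3.4 puts W and E at P ± 3.4·n: W = (2.046, 2.715), E = (-2.046, -2.715). Then cos ∠WEV = EW·EV / (|EW||EV|), giving 86.24°.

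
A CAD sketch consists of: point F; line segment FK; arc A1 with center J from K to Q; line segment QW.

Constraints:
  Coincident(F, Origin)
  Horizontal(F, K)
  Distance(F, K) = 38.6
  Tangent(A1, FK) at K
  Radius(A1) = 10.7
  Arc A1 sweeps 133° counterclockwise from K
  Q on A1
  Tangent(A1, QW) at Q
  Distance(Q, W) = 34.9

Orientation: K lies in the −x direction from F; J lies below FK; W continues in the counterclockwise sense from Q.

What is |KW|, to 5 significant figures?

46.361

On A1, K sits at bearing 90° from J; a 133° counterclockwise sweep puts Q at bearing 223°, so Q = J + 10.7·(cos 223°, sin 223°) = (-46.425, -17.997). The tangent condition forces JQ to be normal to QW, so QW runs along (−sin 223°, cos 223°); with |QW| = 34.9, W = (-22.624, -43.522). Then |KW| = |W − K| = 46.361.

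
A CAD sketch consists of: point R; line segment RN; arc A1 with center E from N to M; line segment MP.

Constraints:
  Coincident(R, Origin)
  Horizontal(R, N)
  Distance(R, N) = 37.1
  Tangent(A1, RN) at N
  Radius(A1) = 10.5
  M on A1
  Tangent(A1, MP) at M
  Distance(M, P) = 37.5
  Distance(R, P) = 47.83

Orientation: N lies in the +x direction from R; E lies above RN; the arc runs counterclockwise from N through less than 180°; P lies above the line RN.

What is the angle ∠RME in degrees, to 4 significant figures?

23.25°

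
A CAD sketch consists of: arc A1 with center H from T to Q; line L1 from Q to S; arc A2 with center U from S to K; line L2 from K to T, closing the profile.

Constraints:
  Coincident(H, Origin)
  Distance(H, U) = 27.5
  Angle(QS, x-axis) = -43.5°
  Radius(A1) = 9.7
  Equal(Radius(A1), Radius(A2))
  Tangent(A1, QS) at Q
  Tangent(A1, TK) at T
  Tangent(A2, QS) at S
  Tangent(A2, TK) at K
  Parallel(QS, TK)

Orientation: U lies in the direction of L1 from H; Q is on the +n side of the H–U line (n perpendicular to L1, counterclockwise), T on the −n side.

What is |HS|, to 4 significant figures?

29.16

The slot axis is L1's direction at -43.5°, so u = (cos -43.5°, sin -43.5°) = (0.7254, -0.6884) and n = (−sin -43.5°, cos -43.5°) = (0.6884, 0.7254). H is at the origin and U lies 27.5 along u from H, so U = 27.5·u = (19.95, -18.93). Tangency of A1 to both parallel lines with radius 9.7 puts Q and T at H ± 9.7·n: Q = (6.677, 7.036), T = (-6.677, -7.036). Equal radii place S and K the same way about U: S = U + 9.7·n = (26.62, -11.89), K = U − 9.7·n = (13.27, -25.97). Then |HS| = |S − H| = 29.16.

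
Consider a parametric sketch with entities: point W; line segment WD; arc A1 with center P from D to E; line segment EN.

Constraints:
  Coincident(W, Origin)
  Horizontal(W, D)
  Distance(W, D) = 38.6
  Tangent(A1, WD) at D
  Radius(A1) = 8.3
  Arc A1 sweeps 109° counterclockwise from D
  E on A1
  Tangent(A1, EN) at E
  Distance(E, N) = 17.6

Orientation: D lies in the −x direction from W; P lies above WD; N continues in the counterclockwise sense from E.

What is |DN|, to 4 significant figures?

27.72

On A1, D sits at bearing -90° from P; a 109° counterclockwise sweep puts E at bearing 19°, so E = P + 8.3·(cos 19°, sin 19°) = (-30.75, 11.00). A1 meets EN tangentially, so PE is at right angles to EN, so EN runs along (−sin 19°, cos 19°); with |EN| = 17.6, N = (-36.48, 27.64). Then |DN| = |N − D| = 27.72.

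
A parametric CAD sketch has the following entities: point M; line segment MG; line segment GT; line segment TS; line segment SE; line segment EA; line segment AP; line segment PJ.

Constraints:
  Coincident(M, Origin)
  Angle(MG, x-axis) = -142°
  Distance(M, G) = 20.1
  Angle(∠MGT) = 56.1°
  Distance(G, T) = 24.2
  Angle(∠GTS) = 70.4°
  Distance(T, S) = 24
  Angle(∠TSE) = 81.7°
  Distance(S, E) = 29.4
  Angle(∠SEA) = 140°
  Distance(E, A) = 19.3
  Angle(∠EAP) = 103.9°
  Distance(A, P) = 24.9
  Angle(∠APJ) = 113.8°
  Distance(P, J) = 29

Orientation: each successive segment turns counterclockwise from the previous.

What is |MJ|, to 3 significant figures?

30.8

∠EAP = 103.9° gives AP at -54.1° from the x-axis; with |AP| = 24.9, P = (-20.3, -35.8). ∠APJ = 113.8° gives PJ at 12.1° from the x-axis; with |PJ| = 29.0, J = (8.06, -29.7). Then |MJ| = |J − M| = 30.8.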